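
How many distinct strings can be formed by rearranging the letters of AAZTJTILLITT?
12! / (2! × 1! × 2! × 1! × 4! × 2!) = 2494800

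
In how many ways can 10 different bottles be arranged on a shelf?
10! = 3628800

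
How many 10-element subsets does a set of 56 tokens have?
C(56,10) = 56!/(10!×46!) = 35607051480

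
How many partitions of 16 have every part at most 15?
Let r_j(i) = number of partitions of i into parts ≤ j, for i = 0..16. r_1(i) = 1 for all i; r_j(i) = r_{j-1}(i) + r_j(i-j). Rows j = 2..15: ≤2: 1 1 2 2 3 3 4 4 5 5 6 6 7 7 8 8 9; ≤3: 1 1 2 3 4 5 7 8 10 12 14 16 19 21 24 27 30; ≤4: 1 1 2 3 5 6 9 11 15 18 23 27 34 39 47 54 64; ≤5: 1 1 2 3 5 7 10 13 18 23 30 37 47 57 70 84 101; ≤6: 1 1 2 3 5 7 11 14 20 26 35 44 58 71 90 110 136; ≤7: 1 1 2 3 5 7 11 15 21 28 38 49 65 82 105 131 164; ≤8: 1 1 2 3 5 7 11 15 22 29 40 52 70 89 116 146 186; ≤9: 1 1 2 3 5 7 11 15 22 30 41 54 73 94 123 157 201; ≤10: 1 1 2 3 5 7 11 15 22 30 42 55 75 97 128 164 212; ≤11: 1 1 2 3 5 7 11 15 22 30 42 56 76 99 131 169 219; ≤12: 1 1 2 3 5 7 11 15 22 30 42 56 77 100 133 172 224; ≤13: 1 1 2 3 5 7 11 15 22 30 42 56 77 101 134 174 227; ≤14: 1 1 2 3 5 7 11 15 22 30 42 56 77 101 135 175 229; ≤15: 1 1 2 3 5 7 11 15 22 30 42 56 77 101 135 176 230. r_15(16) = 230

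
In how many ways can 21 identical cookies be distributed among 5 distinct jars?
C(21+5-1, 5-1) = C(25, 4) = 12650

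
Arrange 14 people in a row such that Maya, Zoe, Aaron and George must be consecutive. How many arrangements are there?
Treat the 4 as one block: (14-4+1)! × 4! = 39916800 × 24 = 958003200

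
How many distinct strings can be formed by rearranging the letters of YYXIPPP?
7! / (1! × 1! × 3! × 2!) = 420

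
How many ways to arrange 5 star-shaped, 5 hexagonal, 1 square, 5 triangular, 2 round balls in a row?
18! / (5! × 5! × 1! × 5! × 2!) = 1852538688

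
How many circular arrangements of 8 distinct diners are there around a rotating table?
Circular: fix one position, arrange the rest. (8-1)! = 5040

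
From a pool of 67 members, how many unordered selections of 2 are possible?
C(67,2) = 67!/(2!×65!) = 2211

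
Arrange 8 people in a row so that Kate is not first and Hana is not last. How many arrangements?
By inclusion-exclusion: 8! - 2×(8-1)! + (8-2)! = 40320 - 10080 + 720 = 30960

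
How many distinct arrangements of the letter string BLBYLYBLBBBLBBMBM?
17! / (2! × 9! × 4! × 2!) = 10210200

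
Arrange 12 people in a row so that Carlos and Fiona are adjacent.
Treat as block: (12-1)! × 2! = 39916800 × 2 = 79833600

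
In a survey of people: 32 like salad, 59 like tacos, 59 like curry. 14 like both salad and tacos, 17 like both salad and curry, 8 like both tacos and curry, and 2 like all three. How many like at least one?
|A∪B∪C| = 32+59+59-14-17-8+2 = 113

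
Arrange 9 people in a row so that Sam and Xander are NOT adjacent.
Total - adjacent = 9! - (9-1)!×2 = 362880 - 80640 = 282240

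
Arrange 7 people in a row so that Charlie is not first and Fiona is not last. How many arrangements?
By inclusion-exclusion: 7! - 2×(7-1)! + (7-2)! = 5040 - 1440 + 120 = 3720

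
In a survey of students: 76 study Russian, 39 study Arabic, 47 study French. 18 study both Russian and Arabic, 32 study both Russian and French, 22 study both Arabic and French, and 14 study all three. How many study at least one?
|A∪B∪C| = 76+39+47-18-32-22+14 = 104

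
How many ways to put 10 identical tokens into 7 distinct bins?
C(10+7-1, 7-1) = C(16, 6) = 8008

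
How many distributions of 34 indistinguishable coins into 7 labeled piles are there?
C(34+7-1, 7-1) = C(40, 6) = 3838380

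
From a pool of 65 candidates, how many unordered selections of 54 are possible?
C(65,54) = 65!/(54!×11!) = 895068996640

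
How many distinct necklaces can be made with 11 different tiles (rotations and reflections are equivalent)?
(11-1)!/2 = 3628800/2 = 1814400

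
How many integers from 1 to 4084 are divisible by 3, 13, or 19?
⌊4084/3⌋+⌊4084/13⌋+⌊4084/19⌋ - ⌊4084/39⌋-⌊4084/57⌋-⌊4084/247⌋ + ⌊4084/741⌋ = 1361+314+214 - 104-71-16 + 5 = 1703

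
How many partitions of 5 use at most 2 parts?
By conjugation, equals partitions of 5 into parts ≤ 2. Let r_j(i) = number of partitions of i into parts ≤ j, for i = 0..5. r_1(i) = 1 for all i; r_j(i) = r_{j-1}(i) + r_j(i-j). Rows j = 2..2: ≤2: 1 1 2 2 3 3. r_2(5) = 3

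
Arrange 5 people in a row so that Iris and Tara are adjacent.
Treat as block: (5-1)! × 2! = 24 × 2 = 48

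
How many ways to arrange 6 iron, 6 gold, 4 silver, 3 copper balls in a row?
19! / (6! × 6! × 4! × 3!) = 1629547920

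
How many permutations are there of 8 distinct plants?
8! = 40320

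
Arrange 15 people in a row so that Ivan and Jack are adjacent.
Treat as block: (15-1)! × 2! = 87178291200 × 2 = 174356582400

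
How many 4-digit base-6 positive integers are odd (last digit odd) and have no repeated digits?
Last∈{1,3,5}. Last=0: 0. Last nonzero: 3×4×P(4,2) = 144. Total = 144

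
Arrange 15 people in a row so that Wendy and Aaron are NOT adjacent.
Total - adjacent = 15! - (15-1)!×2 = 1307674368000 - 174356582400 = 1133317785600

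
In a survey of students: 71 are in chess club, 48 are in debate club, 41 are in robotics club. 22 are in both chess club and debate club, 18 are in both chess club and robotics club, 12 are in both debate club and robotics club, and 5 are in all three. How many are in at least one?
|A∪B∪C| = 71+48+41-22-18-12+5 = 113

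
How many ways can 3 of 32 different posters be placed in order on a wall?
P(32,3) = 32!/(32-3)! = 29760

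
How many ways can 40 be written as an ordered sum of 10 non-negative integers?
C(40+10-1, 10-1) = C(49, 9) = 2054455634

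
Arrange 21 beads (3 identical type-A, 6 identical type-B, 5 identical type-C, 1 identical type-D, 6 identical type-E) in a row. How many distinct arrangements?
21! / (3! × 6! × 5! × 1! × 6!) = 136882025280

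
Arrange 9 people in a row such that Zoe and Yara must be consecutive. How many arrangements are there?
Treat the 2 as one block: (9-2+1)! × 2! = 40320 × 2 = 80640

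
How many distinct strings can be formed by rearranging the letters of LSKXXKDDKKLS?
12! / (2! × 4! × 2! × 2! × 2!) = 1247400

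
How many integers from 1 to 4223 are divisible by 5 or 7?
⌊4223/5⌋ + ⌊4223/7⌋ - ⌊4223/35⌋ = 844 + 603 - 120 = 1327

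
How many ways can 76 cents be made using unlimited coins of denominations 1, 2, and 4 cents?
Coefficient of x^76 in 1/(1-x^1) · 1/(1-x^2) · 1/(1-x^4). Case on j = number of 4-cent coins (j = 0..19); remainder r = 76 - 4j is made from {1,2} in ⌊r/2⌋+1 ways. r = 76, 72, 68, 64, 60, 56, 52, 48, 44, 40, 36, 32, 28, 24, 20, 16, 12, 8, 4, 0 → 39 + 37 + 35 + 33 + 31 + 29 + 27 + 25 + 23 + 21 + 19 + 17 + 15 + 13 + 11 + 9 + 7 + 5 + 3 + 1 = 400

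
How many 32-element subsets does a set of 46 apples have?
C(46,32) = 46!/(32!×14!) = 239877544005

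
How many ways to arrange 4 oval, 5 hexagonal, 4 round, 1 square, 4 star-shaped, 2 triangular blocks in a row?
20! / (4! × 5! × 4! × 1! × 4! × 2!) = 733296564000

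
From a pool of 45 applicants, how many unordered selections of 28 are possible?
C(45,28) = 45!/(28!×17!) = 1103068603890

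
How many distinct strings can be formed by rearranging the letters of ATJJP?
5! / (1! × 2! × 1! × 1!) = 60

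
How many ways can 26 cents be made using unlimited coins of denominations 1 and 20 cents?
Coefficient of x^26 in 1/(1-x^1) · 1/(1-x^20). Use j coins of 20 for j = 0..⌊26/20⌋ = 1, the rest in 1s: 1 + 1 = 2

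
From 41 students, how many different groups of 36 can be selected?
C(41,36) = 41!/(36!×5!) = 749398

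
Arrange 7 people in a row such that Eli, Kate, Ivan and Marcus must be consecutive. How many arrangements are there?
Treat the 4 as one block: (7-4+1)! × 4! = 24 × 24 = 576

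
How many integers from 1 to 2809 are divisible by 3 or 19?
⌊2809/3⌋ + ⌊2809/19⌋ - ⌊2809/57⌋ = 936 + 147 - 49 = 1034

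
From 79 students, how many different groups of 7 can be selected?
C(79,7) = 79!/(7!×72!) = 2898753715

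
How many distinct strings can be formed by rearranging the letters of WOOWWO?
6! / (3! × 3!) = 20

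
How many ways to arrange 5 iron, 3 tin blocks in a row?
8! / (5! × 3!) = 56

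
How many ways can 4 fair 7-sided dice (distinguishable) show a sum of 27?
Coefficient of x^27 in (x + x² + ... + x^7)^4. By inclusion-exclusion on dice exceeding 7: Σ_j (-1)^j C(4,j)·C(27-1-7j, 3) = C(4,0)·C(26,3) - C(4,1)·C(19,3) + C(4,2)·C(12,3) - C(4,3)·C(5,3) = 1·2600 - 4·969 + 6·220 - 4·10 = 4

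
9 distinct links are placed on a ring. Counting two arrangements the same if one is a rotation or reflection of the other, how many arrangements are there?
(9-1)!/2 = 40320/2 = 20160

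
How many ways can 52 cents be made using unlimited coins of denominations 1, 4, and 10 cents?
Coefficient of x^52 in 1/(1-x^1) · 1/(1-x^4) · 1/(1-x^10). Case on j = number of 10-cent coins (j = 0..5); remainder r = 52 - 10j is made from {1,4} in ⌊r/4⌋+1 ways. r = 52, 42, 32, 22, 12, 2 → 14 + 11 + 9 + 6 + 4 + 1 = 45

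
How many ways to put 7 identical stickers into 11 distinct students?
C(7+11-1, 11-1) = C(17, 10) = 19448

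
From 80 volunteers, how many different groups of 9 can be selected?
C(80,9) = 80!/(9!×71!) = 231900297200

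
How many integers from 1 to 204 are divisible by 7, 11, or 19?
⌊204/7⌋+⌊204/11⌋+⌊204/19⌋ - ⌊204/77⌋-⌊204/133⌋-⌊204/209⌋ + ⌊204/1463⌋ = 29+18+10 - 2-1-0 + 0 = 54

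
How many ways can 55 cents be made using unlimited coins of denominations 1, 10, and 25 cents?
Coefficient of x^55 in 1/(1-x^1) · 1/(1-x^10) · 1/(1-x^25). Case on j = number of 25-cent coins (j = 0..2); remainder r = 55 - 25j is made from {1,10} in ⌊r/10⌋+1 ways. r = 55, 30, 5 → 6 + 4 + 1 = 11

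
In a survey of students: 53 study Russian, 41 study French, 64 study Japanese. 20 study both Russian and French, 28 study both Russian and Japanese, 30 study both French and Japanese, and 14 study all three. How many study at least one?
|A∪B∪C| = 53+41+64-20-28-30+14 = 94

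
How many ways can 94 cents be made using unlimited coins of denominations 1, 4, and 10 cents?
Coefficient of x^94 in 1/(1-x^1) · 1/(1-x^4) · 1/(1-x^10). Case on j = number of 10-cent coins (j = 0..9); remainder r = 94 - 10j is made from {1,4} in ⌊r/4⌋+1 ways. r = 94, 84, 74, 64, 54, 44, 34, 24, 14, 4 → 24 + 22 + 19 + 17 + 14 + 12 + 9 + 7 + 4 + 2 = 130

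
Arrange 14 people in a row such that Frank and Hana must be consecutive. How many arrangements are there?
Treat the 2 as one block: (14-2+1)! × 2! = 6227020800 × 2 = 12454041600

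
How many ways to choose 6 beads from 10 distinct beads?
C(10,6) = 10!/(6!×4!) = 210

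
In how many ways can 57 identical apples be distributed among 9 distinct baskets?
C(57+9-1, 9-1) = C(65, 8) = 5047381560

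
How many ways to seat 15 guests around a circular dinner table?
Circular: fix one position, arrange the rest. (15-1)! = 87178291200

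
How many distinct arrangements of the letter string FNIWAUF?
7! / (1! × 1! × 1! × 2! × 1! × 1!) = 2520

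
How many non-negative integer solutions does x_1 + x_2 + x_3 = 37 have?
C(37+3-1, 3-1) = C(39, 2) = 741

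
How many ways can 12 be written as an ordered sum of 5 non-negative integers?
C(12+5-1, 5-1) = C(16, 4) = 1820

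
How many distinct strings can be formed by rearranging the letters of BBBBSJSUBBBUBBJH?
16! / (2! × 9! × 2! × 1! × 2!) = 7207200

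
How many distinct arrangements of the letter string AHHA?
4! / (2! × 2!) = 6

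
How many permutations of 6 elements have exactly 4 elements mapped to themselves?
Choose the 4 fixed points C(6,4) = 15, derange the rest: !2 = Σ_{j=0}^{2} (-1)^j·2!/j! = 2 - 2 + 1 = 1. Product = 15 × 1 = 15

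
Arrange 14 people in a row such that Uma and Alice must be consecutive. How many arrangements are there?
Treat the 2 as one block: (14-2+1)! × 2! = 6227020800 × 2 = 12454041600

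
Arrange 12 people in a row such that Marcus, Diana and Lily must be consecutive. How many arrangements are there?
Treat the 3 as one block: (12-3+1)! × 3! = 3628800 × 6 = 21772800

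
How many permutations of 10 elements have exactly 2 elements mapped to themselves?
Choose the 2 fixed points C(10,2) = 45, derange the rest: !8 = Σ_{j=0}^{8} (-1)^j·8!/j! = 40320 - 40320 + 20160 - 6720 + 1680 - 336 + 56 - 8 + 1 = 14833. Product = 45 × 14833 = 667485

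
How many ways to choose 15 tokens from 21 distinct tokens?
C(21,15) = 21!/(15!×6!) = 54264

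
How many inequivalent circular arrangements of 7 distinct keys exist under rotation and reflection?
(7-1)!/2 = 720/2 = 360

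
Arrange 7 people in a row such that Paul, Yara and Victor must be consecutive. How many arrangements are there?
Treat the 3 as one block: (7-3+1)! × 3! = 120 × 6 = 720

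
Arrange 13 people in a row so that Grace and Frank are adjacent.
Treat as block: (13-1)! × 2! = 479001600 × 2 = 958003200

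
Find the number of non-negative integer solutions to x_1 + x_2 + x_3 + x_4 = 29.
C(29+4-1, 4-1) = C(32, 3) = 4960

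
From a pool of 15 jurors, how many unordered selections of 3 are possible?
C(15,3) = 15!/(3!×12!) = 455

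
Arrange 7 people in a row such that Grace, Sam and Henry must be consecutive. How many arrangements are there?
Treat the 3 as one block: (7-3+1)! × 3! = 120 × 6 = 720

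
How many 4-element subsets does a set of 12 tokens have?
C(12,4) = 12!/(4!×8!) = 495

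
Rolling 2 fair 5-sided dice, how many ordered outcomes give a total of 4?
Coefficient of x^4 in (x + x² + ... + x^5)^2. By inclusion-exclusion on dice exceeding 5: Σ_j (-1)^j C(2,j)·C(4-1-5j, 1) = C(2,0)·C(3,1) = 1·3 = 3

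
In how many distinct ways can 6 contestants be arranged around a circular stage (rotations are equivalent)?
Circular: fix one position, arrange the rest. (6-1)! = 120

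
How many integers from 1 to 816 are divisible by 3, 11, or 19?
⌊816/3⌋+⌊816/11⌋+⌊816/19⌋ - ⌊816/33⌋-⌊816/57⌋-⌊816/209⌋ + ⌊816/627⌋ = 272+74+42 - 24-14-3 + 1 = 348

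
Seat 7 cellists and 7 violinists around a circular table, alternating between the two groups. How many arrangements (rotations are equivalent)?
Fix one of the cellists: (7-1)! ways for the remaining cellists, × 7! ways for the violinists = 720 × 5040 = 3628800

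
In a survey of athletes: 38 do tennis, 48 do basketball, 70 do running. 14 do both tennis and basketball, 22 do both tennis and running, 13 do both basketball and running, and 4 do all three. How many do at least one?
|A∪B∪C| = 38+48+70-14-22-13+4 = 111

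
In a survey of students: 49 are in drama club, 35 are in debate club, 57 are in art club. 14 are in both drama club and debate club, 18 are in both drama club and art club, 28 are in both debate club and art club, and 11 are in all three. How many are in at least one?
|A∪B∪C| = 49+35+57-14-18-28+11 = 92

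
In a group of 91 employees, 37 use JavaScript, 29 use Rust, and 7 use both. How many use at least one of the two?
|A∪B| = |A| + |B| - |A∩B| = 37 + 29 - 7 = 59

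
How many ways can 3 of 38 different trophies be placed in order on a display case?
P(38,3) = 38!/(38-3)! = 50616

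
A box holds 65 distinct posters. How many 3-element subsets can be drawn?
C(65,3) = 65!/(3!×62!) = 43680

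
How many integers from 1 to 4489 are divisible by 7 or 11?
⌊4489/7⌋ + ⌊4489/11⌋ - ⌊4489/77⌋ = 641 + 408 - 58 = 991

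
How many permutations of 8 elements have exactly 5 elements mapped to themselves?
Choose the 5 fixed points C(8,5) = 56, derange the rest: !3 = Σ_{j=0}^{3} (-1)^j·3!/j! = 6 - 6 + 3 - 1 = 2. Product = 56 × 2 = 112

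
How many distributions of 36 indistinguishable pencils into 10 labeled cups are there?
C(36+10-1, 10-1) = C(45, 9) = 886163135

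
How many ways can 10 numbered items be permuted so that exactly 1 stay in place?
Choose the 1 fixed point C(10,1) = 10, derange the rest: !9 = Σ_{j=0}^{9} (-1)^j·9!/j! = 362880 - 362880 + 181440 - 60480 + 15120 - 3024 + 504 - 72 + 9 - 1 = 133496. Product = 10 × 133496 = 1334960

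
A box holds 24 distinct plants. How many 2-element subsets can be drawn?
C(24,2) = 24!/(2!×22!) = 276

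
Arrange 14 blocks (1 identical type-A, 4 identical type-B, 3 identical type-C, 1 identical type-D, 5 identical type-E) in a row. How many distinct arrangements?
14! / (1! × 4! × 3! × 1! × 5!) = 5045040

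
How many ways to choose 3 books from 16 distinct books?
C(16,3) = 16!/(3!×13!) = 560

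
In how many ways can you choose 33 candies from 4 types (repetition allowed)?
C(33+4-1, 4-1) = C(36, 3) = 7140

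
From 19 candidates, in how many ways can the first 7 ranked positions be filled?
P(19,7) = 19!/(19-7)! = 253955520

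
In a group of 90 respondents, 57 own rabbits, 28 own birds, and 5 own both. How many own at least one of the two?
|A∪B| = |A| + |B| - |A∩B| = 57 + 28 - 5 = 80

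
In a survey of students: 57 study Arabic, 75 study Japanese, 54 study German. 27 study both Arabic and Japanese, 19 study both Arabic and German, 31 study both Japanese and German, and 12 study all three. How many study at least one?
|A∪B∪C| = 57+75+54-27-19-31+12 = 121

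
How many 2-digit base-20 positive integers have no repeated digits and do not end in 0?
Last digit: 19 nonzero choices. First digit: 18 (nonzero, ≠last). Middle 0: P(18,0) = 1. Total = 342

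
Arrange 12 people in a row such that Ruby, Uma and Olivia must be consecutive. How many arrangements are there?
Treat the 3 as one block: (12-3+1)! × 3! = 3628800 × 6 = 21772800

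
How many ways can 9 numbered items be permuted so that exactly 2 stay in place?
Choose the 2 fixed points C(9,2) = 36, derange the rest: !7 = Σ_{j=0}^{7} (-1)^j·7!/j! = 5040 - 5040 + 2520 - 840 + 210 - 42 + 7 - 1 = 1854. Product = 36 × 1854 = 66744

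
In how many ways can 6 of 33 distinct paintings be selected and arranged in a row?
P(33,6) = 33!/(33-6)! = 797448960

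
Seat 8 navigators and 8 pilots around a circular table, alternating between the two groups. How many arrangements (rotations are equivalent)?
Fix one of the navigators: (8-1)! ways for the remaining navigators, × 8! ways for the pilots = 5040 × 40320 = 203212800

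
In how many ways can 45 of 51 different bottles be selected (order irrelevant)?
C(51,45) = 51!/(45!×6!) = 18009460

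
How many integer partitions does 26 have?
Pentagonal recurrence p(n) = p(n-1) + p(n-2) - p(n-5) - p(n-7) + p(n-12) + p(n-15) - ... gives p(0..25) = 1, 1, 2, 3, 5, 7, 11, 15, 22, 30, 42, 56, 77, 101, 135, 176, 231, 297, 385, 490, 627, 792, 1002, 1255, 1575, 1958. p(26) = p(25) + p(24) - p(21) - p(19) + p(14) + p(11) - p(4) - p(0) = 1958 + 1575 - 792 - 490 + 135 + 56 - 5 - 1 = 2436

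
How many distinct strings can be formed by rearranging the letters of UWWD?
4! / (1! × 1! × 2!) = 12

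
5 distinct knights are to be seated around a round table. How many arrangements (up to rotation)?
Circular: fix one position, arrange the rest. (5-1)! = 24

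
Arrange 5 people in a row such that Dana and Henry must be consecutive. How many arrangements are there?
Treat the 2 as one block: (5-2+1)! × 2! = 24 × 2 = 48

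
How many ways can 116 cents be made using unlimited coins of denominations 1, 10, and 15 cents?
Coefficient of x^116 in 1/(1-x^1) · 1/(1-x^10) · 1/(1-x^15). Case on j = number of 15-cent coins (j = 0..7); remainder r = 116 - 15j is made from {1,10} in ⌊r/10⌋+1 ways. r = 116, 101, 86, 71, 56, 41, 26, 11 → 12 + 11 + 9 + 8 + 6 + 5 + 3 + 2 = 56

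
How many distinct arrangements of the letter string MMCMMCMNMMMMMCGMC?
17! / (1! × 1! × 4! × 11!) = 371280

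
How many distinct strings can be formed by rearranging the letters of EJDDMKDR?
8! / (1! × 1! × 1! × 1! × 1! × 3!) = 6720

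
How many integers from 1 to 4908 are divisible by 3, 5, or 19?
⌊4908/3⌋+⌊4908/5⌋+⌊4908/19⌋ - ⌊4908/15⌋-⌊4908/57⌋-⌊4908/95⌋ + ⌊4908/285⌋ = 1636+981+258 - 327-86-51 + 17 = 2428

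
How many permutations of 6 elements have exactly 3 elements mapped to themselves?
Choose the 3 fixed points C(6,3) = 20, derange the rest: !3 = Σ_{j=0}^{3} (-1)^j·3!/j! = 6 - 6 + 3 - 1 = 2. Product = 20 × 2 = 40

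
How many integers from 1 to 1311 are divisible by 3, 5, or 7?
⌊1311/3⌋+⌊1311/5⌋+⌊1311/7⌋ - ⌊1311/15⌋-⌊1311/21⌋-⌊1311/35⌋ + ⌊1311/105⌋ = 437+262+187 - 87-62-37 + 12 = 712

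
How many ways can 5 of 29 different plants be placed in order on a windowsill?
P(29,5) = 29!/(29-5)! = 14250600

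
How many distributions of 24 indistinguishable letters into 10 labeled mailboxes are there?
C(24+10-1, 10-1) = C(33, 9) = 38567100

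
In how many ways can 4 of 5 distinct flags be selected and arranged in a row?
P(5,4) = 5!/(5-4)! = 120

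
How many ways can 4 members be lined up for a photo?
4! = 24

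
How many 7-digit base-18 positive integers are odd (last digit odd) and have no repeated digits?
Last∈{1,3,5,7,9,11,13,15,17}. Last=0: 0. Last nonzero: 9×16×P(16,5) = 75479040. Total = 75479040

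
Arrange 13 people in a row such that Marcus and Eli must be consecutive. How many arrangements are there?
Treat the 2 as one block: (13-2+1)! × 2! = 479001600 × 2 = 958003200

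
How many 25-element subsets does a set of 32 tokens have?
C(32,25) = 32!/(25!×7!) = 3365856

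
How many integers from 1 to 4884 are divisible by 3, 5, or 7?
⌊4884/3⌋+⌊4884/5⌋+⌊4884/7⌋ - ⌊4884/15⌋-⌊4884/21⌋-⌊4884/35⌋ + ⌊4884/105⌋ = 1628+976+697 - 325-232-139 + 46 = 2651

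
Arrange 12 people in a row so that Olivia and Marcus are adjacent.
Treat as block: (12-1)! × 2! = 39916800 × 2 = 79833600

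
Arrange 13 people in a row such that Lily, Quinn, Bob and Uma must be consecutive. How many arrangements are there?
Treat the 4 as one block: (13-4+1)! × 4! = 3628800 × 24 = 87091200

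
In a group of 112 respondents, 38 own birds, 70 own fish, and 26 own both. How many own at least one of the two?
|A∪B| = |A| + |B| - |A∩B| = 38 + 70 - 26 = 82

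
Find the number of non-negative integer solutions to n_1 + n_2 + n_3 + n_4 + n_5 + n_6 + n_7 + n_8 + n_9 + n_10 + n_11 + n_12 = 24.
C(24+12-1, 12-1) = C(35, 11) = 417225900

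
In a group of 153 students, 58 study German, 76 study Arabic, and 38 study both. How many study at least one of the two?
|A∪B| = |A| + |B| - |A∩B| = 58 + 76 - 38 = 96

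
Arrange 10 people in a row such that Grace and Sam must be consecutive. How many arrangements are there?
Treat the 2 as one block: (10-2+1)! × 2! = 362880 × 2 = 725760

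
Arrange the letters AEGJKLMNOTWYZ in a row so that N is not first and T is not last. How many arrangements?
By inclusion-exclusion: 13! - 2×(13-1)! + (13-2)! = 6227020800 - 958003200 + 39916800 = 5308934400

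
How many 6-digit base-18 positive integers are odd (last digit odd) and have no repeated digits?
Last∈{1,3,5,7,9,11,13,15,17}. Last=0: 0. Last nonzero: 9×16×P(16,4) = 6289920. Total = 6289920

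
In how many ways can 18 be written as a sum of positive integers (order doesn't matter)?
Pentagonal recurrence p(n) = p(n-1) + p(n-2) - p(n-5) - p(n-7) + p(n-12) + p(n-15) - ... gives p(0..17) = 1, 1, 2, 3, 5, 7, 11, 15, 22, 30, 42, 56, 77, 101, 135, 176, 231, 297. p(18) = p(17) + p(16) - p(13) - p(11) + p(6) + p(3) = 297 + 231 - 101 - 56 + 11 + 3 = 385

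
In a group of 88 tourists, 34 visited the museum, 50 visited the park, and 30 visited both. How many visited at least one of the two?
|A∪B| = |A| + |B| - |A∩B| = 34 + 50 - 30 = 54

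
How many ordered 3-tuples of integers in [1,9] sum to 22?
Coefficient of x^22 in (x + x² + ... + x^9)^3. By inclusion-exclusion on dice exceeding 9: Σ_j (-1)^j C(3,j)·C(22-1-9j, 2) = C(3,0)·C(21,2) - C(3,1)·C(12,2) + C(3,2)·C(3,2) = 1·210 - 3·66 + 3·3 = 21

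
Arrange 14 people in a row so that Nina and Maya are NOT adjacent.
Total - adjacent = 14! - (14-1)!×2 = 87178291200 - 12454041600 = 74724249600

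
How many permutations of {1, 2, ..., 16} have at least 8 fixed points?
Exactly j fixed points: C(16,j)·!(16-j); sum over j ≥ 8 (derangement numbers via !m = (m-1)·(!(m-1) + !(m-2)): !0..!8 = 1, 0, 1, 2, 9, 44, 265, 1854, 14833). Σ_{j=8}^{16} C(16,j)·!(16-j) = C(16,8)·!8 + C(16,9)·!7 + C(16,10)·!6 + C(16,11)·!5 + C(16,12)·!4 + C(16,13)·!3 + C(16,14)·!2 + C(16,15)·!1 + C(16,16)·!0 = 12870·14833 + 11440·1854 + 8008·265 + 4368·44 + 1820·9 + 560·2 + 120·1 + 16·0 + 1·1 = 214442403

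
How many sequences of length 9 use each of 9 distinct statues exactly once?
9! = 362880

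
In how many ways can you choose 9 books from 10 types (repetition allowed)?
C(9+10-1, 10-1) = C(18, 9) = 48620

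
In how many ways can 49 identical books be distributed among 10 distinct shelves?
C(49+10-1, 10-1) = C(58, 9) = 10648873950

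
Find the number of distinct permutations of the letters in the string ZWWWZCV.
7! / (1! × 3! × 1! × 2!) = 420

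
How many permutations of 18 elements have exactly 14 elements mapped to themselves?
Choose the 14 fixed points C(18,14) = 3060, derange the rest: !4 = Σ_{j=0}^{4} (-1)^j·4!/j! = 24 - 24 + 12 - 4 + 1 = 9. Product = 3060 × 9 = 27540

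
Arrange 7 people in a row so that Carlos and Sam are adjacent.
Treat as block: (7-1)! × 2! = 720 × 2 = 1440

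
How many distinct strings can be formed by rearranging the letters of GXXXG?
5! / (2! × 3!) = 10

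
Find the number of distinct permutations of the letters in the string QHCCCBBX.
8! / (2! × 1! × 1! × 1! × 3!) = 3360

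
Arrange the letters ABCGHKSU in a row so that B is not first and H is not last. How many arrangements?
By inclusion-exclusion: 8! - 2×(8-1)! + (8-2)! = 40320 - 10080 + 720 = 30960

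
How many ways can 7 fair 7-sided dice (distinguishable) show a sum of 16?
Coefficient of x^16 in (x + x² + ... + x^7)^7. By inclusion-exclusion on dice exceeding 7: Σ_j (-1)^j C(7,j)·C(16-1-7j, 6) = C(7,0)·C(15,6) - C(7,1)·C(8,6) = 1·5005 - 7·28 = 4809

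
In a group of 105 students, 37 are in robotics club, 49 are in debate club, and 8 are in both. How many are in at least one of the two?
|A∪B| = |A| + |B| - |A∩B| = 37 + 49 - 8 = 78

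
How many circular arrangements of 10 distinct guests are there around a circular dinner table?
Circular: fix one position, arrange the rest. (10-1)! = 362880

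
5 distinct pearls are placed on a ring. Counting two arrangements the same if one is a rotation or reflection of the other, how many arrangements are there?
(5-1)!/2 = 24/2 = 12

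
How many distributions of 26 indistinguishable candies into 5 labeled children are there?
C(26+5-1, 5-1) = C(30, 4) = 27405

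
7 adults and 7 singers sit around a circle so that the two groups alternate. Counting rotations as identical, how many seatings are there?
Fix one of the adults: (7-1)! ways for the remaining adults, × 7! ways for the singers = 720 × 5040 = 3628800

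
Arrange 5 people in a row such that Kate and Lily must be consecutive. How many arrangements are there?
Treat the 2 as one block: (5-2+1)! × 2! = 24 × 2 = 48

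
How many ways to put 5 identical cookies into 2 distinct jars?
C(5+2-1, 2-1) = C(6, 1) = 6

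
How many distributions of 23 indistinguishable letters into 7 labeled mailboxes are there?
C(23+7-1, 7-1) = C(29, 6) = 475020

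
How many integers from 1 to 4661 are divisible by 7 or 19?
⌊4661/7⌋ + ⌊4661/19⌋ - ⌊4661/133⌋ = 665 + 245 - 35 = 875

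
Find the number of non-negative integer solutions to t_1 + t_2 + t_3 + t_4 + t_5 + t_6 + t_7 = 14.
C(14+7-1, 7-1) = C(20, 6) = 38760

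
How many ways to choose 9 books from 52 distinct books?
C(52,9) = 52!/(9!×43!) = 3679075400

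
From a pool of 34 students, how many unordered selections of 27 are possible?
C(34,27) = 34!/(27!×7!) = 5379616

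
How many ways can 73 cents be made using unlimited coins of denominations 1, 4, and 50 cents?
Coefficient of x^73 in 1/(1-x^1) · 1/(1-x^4) · 1/(1-x^50). Case on j = number of 50-cent coins (j = 0..1); remainder r = 73 - 50j is made from {1,4} in ⌊r/4⌋+1 ways. r = 73, 23 → 19 + 6 = 25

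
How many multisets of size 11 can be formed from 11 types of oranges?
C(11+11-1, 11-1) = C(21, 10) = 352716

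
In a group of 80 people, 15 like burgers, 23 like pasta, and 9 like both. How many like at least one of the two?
|A∪B| = |A| + |B| - |A∩B| = 15 + 23 - 9 = 29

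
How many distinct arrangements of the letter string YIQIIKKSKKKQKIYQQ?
17! / (4! × 6! × 4! × 2! × 1!) = 428828400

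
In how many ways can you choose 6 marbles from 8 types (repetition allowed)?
C(6+8-1, 8-1) = C(13, 7) = 1716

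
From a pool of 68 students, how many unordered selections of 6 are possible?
C(68,6) = 68!/(6!×62!) = 109453344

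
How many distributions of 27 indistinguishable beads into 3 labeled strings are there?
C(27+3-1, 3-1) = C(29, 2) = 406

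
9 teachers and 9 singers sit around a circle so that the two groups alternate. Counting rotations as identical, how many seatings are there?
Fix one of the teachers: (9-1)! ways for the remaining teachers, × 9! ways for the singers = 40320 × 362880 = 14631321600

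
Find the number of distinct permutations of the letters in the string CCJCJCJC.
8! / (3! × 5!) = 56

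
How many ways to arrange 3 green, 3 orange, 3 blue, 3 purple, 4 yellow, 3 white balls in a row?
19! / (3! × 3! × 3! × 3! × 4! × 3!) = 651819168000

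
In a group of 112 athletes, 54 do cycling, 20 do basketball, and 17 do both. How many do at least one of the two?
|A∪B| = |A| + |B| - |A∩B| = 54 + 20 - 17 = 57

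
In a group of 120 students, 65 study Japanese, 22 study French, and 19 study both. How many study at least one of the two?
|A∪B| = |A| + |B| - |A∩B| = 65 + 22 - 19 = 68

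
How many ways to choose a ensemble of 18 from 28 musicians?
C(28,18) = 28!/(18!×10!) = 13123110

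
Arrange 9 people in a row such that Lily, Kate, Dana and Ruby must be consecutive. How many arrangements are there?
Treat the 4 as one block: (9-4+1)! × 4! = 720 × 24 = 17280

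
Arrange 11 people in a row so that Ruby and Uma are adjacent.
Treat as block: (11-1)! × 2! = 3628800 × 2 = 7257600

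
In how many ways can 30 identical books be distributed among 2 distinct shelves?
C(30+2-1, 2-1) = C(31, 1) = 31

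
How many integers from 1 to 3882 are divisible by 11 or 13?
⌊3882/11⌋ + ⌊3882/13⌋ - ⌊3882/143⌋ = 352 + 298 - 27 = 623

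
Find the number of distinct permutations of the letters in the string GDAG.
4! / (1! × 2! × 1!) = 12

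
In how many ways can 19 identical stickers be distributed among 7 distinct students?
C(19+7-1, 7-1) = C(25, 6) = 177100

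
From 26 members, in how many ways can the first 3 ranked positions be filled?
P(26,3) = 26!/(26-3)! = 15600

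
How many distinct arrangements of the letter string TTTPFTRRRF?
10! / (4! × 2! × 3! × 1!) = 12600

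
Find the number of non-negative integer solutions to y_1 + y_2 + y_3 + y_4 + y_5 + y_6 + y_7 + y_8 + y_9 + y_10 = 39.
C(39+10-1, 10-1) = C(48, 9) = 1677106640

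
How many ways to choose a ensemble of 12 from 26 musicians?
C(26,12) = 26!/(12!×14!) = 9657700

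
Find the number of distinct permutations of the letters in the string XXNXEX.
6! / (1! × 4! × 1!) = 30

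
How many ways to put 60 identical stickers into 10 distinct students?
C(60+10-1, 10-1) = C(69, 9) = 56672074888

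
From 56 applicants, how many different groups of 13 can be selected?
C(56,13) = 56!/(13!×43!) = 1889912732400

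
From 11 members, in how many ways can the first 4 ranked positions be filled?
P(11,4) = 11!/(11-4)! = 7920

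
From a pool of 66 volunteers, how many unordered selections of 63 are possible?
C(66,63) = 66!/(63!×3!) = 45760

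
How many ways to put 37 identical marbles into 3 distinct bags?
C(37+3-1, 3-1) = C(39, 2) = 741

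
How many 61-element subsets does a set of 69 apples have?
C(69,61) = 69!/(61!×8!) = 8361453672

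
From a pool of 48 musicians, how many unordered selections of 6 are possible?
C(48,6) = 48!/(6!×42!) = 12271512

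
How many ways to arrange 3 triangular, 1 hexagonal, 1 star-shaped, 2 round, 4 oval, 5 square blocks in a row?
16! / (3! × 1! × 1! × 2! × 4! × 5!) = 605404800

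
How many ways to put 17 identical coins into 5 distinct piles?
C(17+5-1, 5-1) = C(21, 4) = 5985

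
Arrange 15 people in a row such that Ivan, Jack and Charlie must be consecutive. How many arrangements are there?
Treat the 3 as one block: (15-3+1)! × 3! = 6227020800 × 6 = 37362124800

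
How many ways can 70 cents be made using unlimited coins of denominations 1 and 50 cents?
Coefficient of x^70 in 1/(1-x^1) · 1/(1-x^50). Use j coins of 50 for j = 0..⌊70/50⌋ = 1, the rest in 1s: 1 + 1 = 2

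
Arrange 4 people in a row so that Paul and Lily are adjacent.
Treat as block: (4-1)! × 2! = 6 × 2 = 12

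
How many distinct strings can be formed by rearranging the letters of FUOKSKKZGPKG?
12! / (4! × 1! × 1! × 1! × 1! × 2! × 1! × 1!) = 9979200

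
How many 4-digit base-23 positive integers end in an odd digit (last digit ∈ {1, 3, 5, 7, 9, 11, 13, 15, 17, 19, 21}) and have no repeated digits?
Last∈{1,3,5,7,9,11,13,15,17,19,21}. Last=0: 0. Last nonzero: 11×21×P(21,2) = 97020. Total = 97020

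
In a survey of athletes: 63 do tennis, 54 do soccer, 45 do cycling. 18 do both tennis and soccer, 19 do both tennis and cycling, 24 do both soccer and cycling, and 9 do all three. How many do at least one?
|A∪B∪C| = 63+54+45-18-19-24+9 = 110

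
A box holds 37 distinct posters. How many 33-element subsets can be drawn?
C(37,33) = 37!/(33!×4!) = 66045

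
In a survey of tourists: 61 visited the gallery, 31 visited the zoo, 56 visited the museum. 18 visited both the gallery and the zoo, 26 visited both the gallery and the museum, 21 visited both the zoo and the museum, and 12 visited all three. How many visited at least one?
|A∪B∪C| = 61+31+56-18-26-21+12 = 95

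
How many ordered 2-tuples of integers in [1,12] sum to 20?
Coefficient of x^20 in (x + x² + ... + x^12)^2. By inclusion-exclusion on dice exceeding 12: Σ_j (-1)^j C(2,j)·C(20-1-12j, 1) = C(2,0)·C(19,1) - C(2,1)·C(7,1) = 1·19 - 2·7 = 5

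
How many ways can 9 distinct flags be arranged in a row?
9! = 362880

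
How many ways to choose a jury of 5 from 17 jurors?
C(17,5) = 17!/(5!×12!) = 6188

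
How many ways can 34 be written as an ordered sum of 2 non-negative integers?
C(34+2-1, 2-1) = C(35, 1) = 35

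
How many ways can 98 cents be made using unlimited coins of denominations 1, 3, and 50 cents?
Coefficient of x^98 in 1/(1-x^1) · 1/(1-x^3) · 1/(1-x^50). Case on j = number of 50-cent coins (j = 0..1); remainder r = 98 - 50j is made from {1,3} in ⌊r/3⌋+1 ways. r = 98, 48 → 33 + 17 = 50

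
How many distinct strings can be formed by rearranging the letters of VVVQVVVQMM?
10! / (2! × 2! × 6!) = 1260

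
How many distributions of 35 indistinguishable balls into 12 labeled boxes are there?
C(35+12-1, 12-1) = C(46, 11) = 13340783196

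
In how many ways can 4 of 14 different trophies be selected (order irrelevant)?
C(14,4) = 14!/(4!×10!) = 1001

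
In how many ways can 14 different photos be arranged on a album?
14! = 87178291200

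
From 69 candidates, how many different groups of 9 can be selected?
C(69,9) = 69!/(9!×60!) = 56672074888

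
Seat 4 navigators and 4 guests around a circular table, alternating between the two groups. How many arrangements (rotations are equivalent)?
Fix one of the navigators: (4-1)! ways for the remaining navigators, × 4! ways for the guests = 6 × 24 = 144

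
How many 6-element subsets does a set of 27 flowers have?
C(27,6) = 27!/(6!×21!) = 296010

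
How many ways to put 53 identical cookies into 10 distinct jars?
C(53+10-1, 10-1) = C(62, 9) = 20286591270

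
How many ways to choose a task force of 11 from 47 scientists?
C(47,11) = 47!/(11!×36!) = 17417133617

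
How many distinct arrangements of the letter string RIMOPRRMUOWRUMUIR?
17! / (2! × 3! × 5! × 1! × 3! × 1! × 2!) = 20583763200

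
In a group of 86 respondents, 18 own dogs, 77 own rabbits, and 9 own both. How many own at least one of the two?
|A∪B| = |A| + |B| - |A∩B| = 18 + 77 - 9 = 86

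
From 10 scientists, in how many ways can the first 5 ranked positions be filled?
P(10,5) = 10!/(10-5)! = 30240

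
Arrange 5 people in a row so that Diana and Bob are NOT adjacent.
Total - adjacent = 5! - (5-1)!×2 = 120 - 48 = 72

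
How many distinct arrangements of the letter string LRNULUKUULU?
11! / (5! × 3! × 1! × 1! × 1!) = 55440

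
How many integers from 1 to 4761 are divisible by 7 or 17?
⌊4761/7⌋ + ⌊4761/17⌋ - ⌊4761/119⌋ = 680 + 280 - 40 = 920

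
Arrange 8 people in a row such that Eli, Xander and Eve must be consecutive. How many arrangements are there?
Treat the 3 as one block: (8-3+1)! × 3! = 720 × 6 = 4320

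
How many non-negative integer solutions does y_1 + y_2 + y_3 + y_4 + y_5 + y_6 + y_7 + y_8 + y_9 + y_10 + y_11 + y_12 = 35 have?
C(35+12-1, 12-1) = C(46, 11) = 13340783196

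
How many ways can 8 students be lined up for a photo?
8! = 40320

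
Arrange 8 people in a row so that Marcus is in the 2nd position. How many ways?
Fix one position: (8-1)! = 5040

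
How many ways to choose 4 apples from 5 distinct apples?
C(5,4) = 5!/(4!×1!) = 5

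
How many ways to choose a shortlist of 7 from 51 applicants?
C(51,7) = 51!/(7!×44!) = 115775100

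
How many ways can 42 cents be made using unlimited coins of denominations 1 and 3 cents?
Coefficient of x^42 in 1/(1-x^1) · 1/(1-x^3). Use j coins of 3 for j = 0..⌊42/3⌋ = 14, the rest in 1s: 14 + 1 = 15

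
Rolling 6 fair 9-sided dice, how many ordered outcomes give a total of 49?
Coefficient of x^49 in (x + x² + ... + x^9)^6. By inclusion-exclusion on dice exceeding 9: Σ_j (-1)^j C(6,j)·C(49-1-9j, 5) = C(6,0)·C(48,5) - C(6,1)·C(39,5) + C(6,2)·C(30,5) - C(6,3)·C(21,5) + C(6,4)·C(12,5) = 1·1712304 - 6·575757 + 15·142506 - 20·20349 + 15·792 = 252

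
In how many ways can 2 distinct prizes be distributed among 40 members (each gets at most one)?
P(40,2) = 40!/(40-2)! = 1560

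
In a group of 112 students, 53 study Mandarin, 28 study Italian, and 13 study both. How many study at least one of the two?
|A∪B| = |A| + |B| - |A∩B| = 53 + 28 - 13 = 68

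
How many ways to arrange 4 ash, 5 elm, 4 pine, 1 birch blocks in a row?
14! / (4! × 5! × 4! × 1!) = 1261260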